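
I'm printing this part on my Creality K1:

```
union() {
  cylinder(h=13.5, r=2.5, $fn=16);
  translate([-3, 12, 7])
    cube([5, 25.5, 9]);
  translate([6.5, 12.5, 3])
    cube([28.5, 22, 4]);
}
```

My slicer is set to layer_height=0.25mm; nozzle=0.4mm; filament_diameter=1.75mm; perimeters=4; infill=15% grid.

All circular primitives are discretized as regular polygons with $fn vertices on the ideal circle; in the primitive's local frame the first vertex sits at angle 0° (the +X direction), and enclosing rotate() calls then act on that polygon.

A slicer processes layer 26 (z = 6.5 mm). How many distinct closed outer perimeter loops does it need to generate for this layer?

At z = 6.5 mm: the cylinder: section is a regular 16-gon, circumradius r=2.5; the cube at (-3, 12) is not intersected at this z (z outside [7, 16]); the cube at (6.5, 12.5) (footprint 28.5×22) is included at this height; Merging all regions: the 2 present regions are separate (no shared area or edge), so areas and boundary lengths simply add and each stays a separate island — 2 connected regions. The result has 2 disconnected regions.

2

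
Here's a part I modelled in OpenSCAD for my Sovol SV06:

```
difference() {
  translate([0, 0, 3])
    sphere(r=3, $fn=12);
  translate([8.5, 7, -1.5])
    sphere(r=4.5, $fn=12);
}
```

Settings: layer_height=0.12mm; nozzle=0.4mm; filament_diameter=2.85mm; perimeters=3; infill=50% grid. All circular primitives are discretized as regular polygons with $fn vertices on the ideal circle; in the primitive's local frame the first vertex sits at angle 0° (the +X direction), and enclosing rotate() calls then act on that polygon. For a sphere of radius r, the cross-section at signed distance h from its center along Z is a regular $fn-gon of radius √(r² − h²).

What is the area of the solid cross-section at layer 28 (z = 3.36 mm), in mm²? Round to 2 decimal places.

At z = 3.36 mm: the r=3 sphere slices to a regular 12-gon of circumradius 2.978 (√(r²−h²) with h=0.36 from center) (area = (12/2)·2.978²·sin(360°/12) = 26.61 mm²); the sphere at (8.5, 7) is not intersected at this z (|z−center|=4.860 > r=4.5); After the difference (first − rest): none of the subtracted shapes is present at this height, so the r=3 sphere is unchanged — area = 26.61 mm². Overall, the cross-section is a single solid region. Net area = 26.61 mm².

26.61 mm²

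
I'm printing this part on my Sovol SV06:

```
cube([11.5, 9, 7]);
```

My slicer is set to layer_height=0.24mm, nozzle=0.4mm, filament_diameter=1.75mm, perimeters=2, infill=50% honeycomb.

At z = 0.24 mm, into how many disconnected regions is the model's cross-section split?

At z = 0.24 mm: the cube (footprint 11.5×9) is included at this height. The result has 1 disconnected region.

1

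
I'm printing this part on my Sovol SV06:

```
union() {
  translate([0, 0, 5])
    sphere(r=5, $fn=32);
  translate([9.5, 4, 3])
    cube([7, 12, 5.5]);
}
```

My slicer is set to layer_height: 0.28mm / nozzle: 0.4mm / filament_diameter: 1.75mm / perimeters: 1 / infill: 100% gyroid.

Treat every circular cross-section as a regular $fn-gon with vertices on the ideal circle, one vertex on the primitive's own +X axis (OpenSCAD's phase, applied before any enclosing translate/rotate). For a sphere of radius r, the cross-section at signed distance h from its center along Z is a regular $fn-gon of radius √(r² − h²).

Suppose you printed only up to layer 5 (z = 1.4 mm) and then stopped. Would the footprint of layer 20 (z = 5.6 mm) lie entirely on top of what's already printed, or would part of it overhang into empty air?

part overhangs

Compare the two slices. At z = 1.4: the r=5 sphere slices to a regular 32-gon of circumradius 3.470 (√(r²−h²) with h=3.6 from center) (area = (32/2)·3.470²·sin(360°/32) = 37.58 mm²); the cube at (9.5, 4) is not intersected at this z (z outside [3, 8.5]); Merging all regions: only the r=5 sphere is present, so the union is just that shape — area = 37.58 mm². At z = 5.6: the r=5 sphere contributes a regular 32-gon of circumradius √(5²−0.6²) = 4.964 (area = (32/2)·4.964²·sin(360°/32) = 76.91 mm²); the cube at (9.5, 4) is present — its section is the full 7×12 rectangle (area 84.00 mm²); Taking the union: the 2 present regions are separate (no shared area or edge), so areas and boundary lengths simply add and each stays a separate island — area = 160.91 mm². Checking containment: at z = 5.6 the cross-section extends beyond the z = 1.4 cross-section by about 123.33 mm².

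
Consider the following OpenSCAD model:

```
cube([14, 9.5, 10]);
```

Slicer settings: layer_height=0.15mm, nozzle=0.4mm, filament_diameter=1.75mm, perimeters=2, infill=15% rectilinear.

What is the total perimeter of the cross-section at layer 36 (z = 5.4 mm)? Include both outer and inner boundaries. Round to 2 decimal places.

At z = 5.4 mm: the cube (footprint 14×9.5) is included at this height (perimeter 47.00 mm). Overall, the cross-section is a single solid region. Total boundary length (outer) = 47.00 mm.

47.00 mm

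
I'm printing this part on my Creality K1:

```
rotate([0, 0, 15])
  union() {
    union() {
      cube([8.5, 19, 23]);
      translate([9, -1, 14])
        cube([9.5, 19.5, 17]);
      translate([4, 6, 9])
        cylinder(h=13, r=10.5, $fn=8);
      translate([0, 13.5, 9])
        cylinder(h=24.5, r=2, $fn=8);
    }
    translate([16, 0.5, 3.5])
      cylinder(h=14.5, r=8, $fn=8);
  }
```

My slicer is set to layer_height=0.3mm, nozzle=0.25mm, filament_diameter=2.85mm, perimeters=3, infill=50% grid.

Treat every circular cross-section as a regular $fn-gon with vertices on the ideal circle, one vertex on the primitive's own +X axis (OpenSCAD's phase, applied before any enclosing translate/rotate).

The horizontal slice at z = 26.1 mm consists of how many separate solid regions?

At z = 26.1 mm: the cube does not reach this height (z outside [0, 23]); the cube at (9, -1) is present — its section is the full 9.5×19.5 rectangle; the cylinder at (4, 6) is not intersected at this z (z outside [9, 22]); the r=2 cylinder at (0, 13.5) contributes a regular 8-gon of circumradius 2; Taking the union: the 2 present regions are separate (no shared area or edge), so areas and boundary lengths simply add and each stays a separate island — 2 connected regions; the cylinder at (16, 0.5) does not reach this height (z outside [3.5, 18]); Combining (union): only the result so far is present, so the union is just that shape — 2 connected regions; (whole slice rotated 15° about Z — lengths, areas and connectivity unchanged). The result has 2 disconnected regions.

2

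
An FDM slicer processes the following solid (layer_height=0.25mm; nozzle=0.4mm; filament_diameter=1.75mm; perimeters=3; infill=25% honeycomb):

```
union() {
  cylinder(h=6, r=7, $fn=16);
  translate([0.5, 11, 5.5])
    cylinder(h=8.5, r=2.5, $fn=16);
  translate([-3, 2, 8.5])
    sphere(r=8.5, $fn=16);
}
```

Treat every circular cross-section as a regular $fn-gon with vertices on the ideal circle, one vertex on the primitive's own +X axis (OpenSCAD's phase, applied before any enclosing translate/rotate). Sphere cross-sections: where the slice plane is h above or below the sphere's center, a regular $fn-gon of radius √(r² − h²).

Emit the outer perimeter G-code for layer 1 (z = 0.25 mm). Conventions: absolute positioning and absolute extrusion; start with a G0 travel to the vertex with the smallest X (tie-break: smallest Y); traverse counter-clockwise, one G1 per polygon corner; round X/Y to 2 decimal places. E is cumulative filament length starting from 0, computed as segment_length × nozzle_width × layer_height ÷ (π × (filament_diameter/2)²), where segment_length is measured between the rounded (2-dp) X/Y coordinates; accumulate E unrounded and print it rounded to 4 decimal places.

G0 X-7.00 Y0.00 Z0.25
G1 X-6.47 Y-2.68 E0.1136
G1 X-4.95 Y-4.95 E0.2272
G1 X-2.68 Y-6.47 E0.3407
G1 X0.00 Y-7.00 E0.4543
G1 X2.68 Y-6.47 E0.5679
G1 X4.95 Y-4.95 E0.6815
G1 X6.47 Y-2.68 E0.7951
G1 X7.00 Y0.00 E0.9086
G1 X6.47 Y2.68 E1.0222
G1 X4.95 Y4.95 E1.1358
G1 X2.68 Y6.47 E1.2494
G1 X0.00 Y7.00 E1.3630
G1 X-2.68 Y6.47 E1.4765
G1 X-4.95 Y4.95 E1.5901
G1 X-6.47 Y2.68 E1.7037
G1 X-7.00 Y0.00 E1.8173

At z = 0.25 mm: the r=7 cylinder gives a regular 16-gon of circumradius 7 (constant along its height); the cylinder at (0.5, 11) does not reach this height (z outside [5.5, 14]); the sphere at (-3, 2): section is a regular 16-gon, circumradius = √(r²−h²) = √(8.5²−8.25²) = 2.046; Merging all regions: the r=8.5 sphere at (-3, 2) lies entirely inside the r=7 cylinder, so the union is just the r=7 cylinder — 1 connected region. The outline is a single polygon with 16 vertices. Extrusion per mm of travel: 0.4 × 0.25 / (π × 0.875²) = 0.041575. Accumulating E over each segment gives final E = 1.8173.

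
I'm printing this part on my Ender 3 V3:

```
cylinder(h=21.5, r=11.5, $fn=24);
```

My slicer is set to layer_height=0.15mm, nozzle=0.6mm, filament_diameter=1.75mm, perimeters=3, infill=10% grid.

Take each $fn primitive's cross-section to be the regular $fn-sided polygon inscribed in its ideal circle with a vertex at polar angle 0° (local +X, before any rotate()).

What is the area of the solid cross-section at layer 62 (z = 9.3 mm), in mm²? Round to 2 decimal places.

At z = 9.3 mm: the r=11.5 cylinder gives a regular 24-gon of circumradius 11.5 (constant along its height) (area = (24/2)·11.500²·sin(360°/24) = 410.75 mm²). Overall, the cross-section is a single solid region. Net area = 410.75 mm².

410.75 mm²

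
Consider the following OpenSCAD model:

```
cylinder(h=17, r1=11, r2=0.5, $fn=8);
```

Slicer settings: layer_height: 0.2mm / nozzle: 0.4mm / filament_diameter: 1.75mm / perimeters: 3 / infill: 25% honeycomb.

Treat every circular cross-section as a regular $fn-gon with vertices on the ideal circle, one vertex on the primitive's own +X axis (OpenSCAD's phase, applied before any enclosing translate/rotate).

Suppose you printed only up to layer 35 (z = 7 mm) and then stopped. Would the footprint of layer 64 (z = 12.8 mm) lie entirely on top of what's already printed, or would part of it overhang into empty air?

entirely on top

Compare the two slices. At z = 7: the cone contributes a regular 8-gon of circumradius 6.676 (interpolated between r1=11 and r2=0.5 at t=0.412) (area = (8/2)·6.676²·sin(360°/8) = 126.08 mm²). At z = 12.8: the cone: at t=0.753 of its height the radius interpolates to r₁+(r₂−r₁)t = 3.094, giving a regular 8-gon of that circumradius (area = (8/2)·3.094²·sin(360°/8) = 27.08 mm²). Checking containment: the cross-section at z = 12.8 is a subset of the cross-section at z = 7.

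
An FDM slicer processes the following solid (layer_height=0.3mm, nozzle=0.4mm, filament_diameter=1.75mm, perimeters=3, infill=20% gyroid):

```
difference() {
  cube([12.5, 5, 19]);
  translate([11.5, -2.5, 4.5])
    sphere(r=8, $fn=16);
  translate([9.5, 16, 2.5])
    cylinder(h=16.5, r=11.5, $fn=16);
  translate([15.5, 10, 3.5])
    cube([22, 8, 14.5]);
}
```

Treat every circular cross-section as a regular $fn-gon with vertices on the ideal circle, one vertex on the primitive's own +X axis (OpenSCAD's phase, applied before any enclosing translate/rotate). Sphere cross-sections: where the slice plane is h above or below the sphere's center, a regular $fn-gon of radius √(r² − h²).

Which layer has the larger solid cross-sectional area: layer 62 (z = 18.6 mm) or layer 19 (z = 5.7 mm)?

Layer 62 (z = 18.6): the cube is present — its section is the full 12.5×5 rectangle (area 62.50 mm²); the sphere at (11.5, -2.5) is not intersected at this z (|z−center|=14.100 > r=8); the r=11.5 cylinder at (9.5, 16) gives a regular 16-gon of circumradius 11.5 (constant along its height) (area = (16/2)·11.500²·sin(360°/16) = 404.88 mm²); the cube at (15.5, 10) does not reach this height (z outside [3.5, 18]); After the difference (first − rest): starting from the 12.5×5 cube (62.50 mm²), the r=11.5 cylinder at (9.5, 16) partially overlaps it — only the 1.26 mm² overlap (of its 404.88 mm²) is removed, clipping the outline — area = 61.24 mm². So its area = 61.24 mm². Layer 19 (z = 5.7): the cube is present — its section is the full 12.5×5 rectangle (area 62.50 mm²); the r=8 sphere at (11.5, -2.5) slices to a regular 16-gon of circumradius 7.909 (√(r²−h²) with h=1.2 from center) (area = (16/2)·7.909²·sin(360°/16) = 191.53 mm²); the cylinder at (9.5, 16): section is a regular 16-gon, circumradius r=11.5 (area = (16/2)·11.500²·sin(360°/16) = 404.88 mm²); the cube at (15.5, 10) (footprint 22×8) is included at this height (area 176.00 mm²); After the difference (first − rest): starting from the 12.5×5 cube (62.50 mm²), the r=8 sphere at (11.5, -2.5) partially overlaps it — only the 33.31 mm² overlap (of its 191.53 mm²) is removed, clipping the outline; the r=11.5 cylinder at (9.5, 16) partially overlaps it — only the 0.31 mm² overlap (of its 404.88 mm²) is removed, clipping the outline; the 22×8 cube at (15.5, 10) misses the remaining region (no effect) — area = 28.89 mm². So its area = 28.89 mm². Layer 62 is larger (61.24 vs 28.89 mm²).

layer 62 (z = 18.6 mm)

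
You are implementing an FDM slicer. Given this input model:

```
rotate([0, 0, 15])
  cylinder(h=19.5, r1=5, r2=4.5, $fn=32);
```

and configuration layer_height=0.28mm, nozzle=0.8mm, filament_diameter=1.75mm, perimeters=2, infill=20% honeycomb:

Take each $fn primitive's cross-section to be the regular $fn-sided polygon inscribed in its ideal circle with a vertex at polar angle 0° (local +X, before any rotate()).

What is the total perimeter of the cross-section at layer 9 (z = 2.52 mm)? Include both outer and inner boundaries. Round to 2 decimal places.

At z = 2.52 mm: the cone contributes a regular 32-gon of circumradius 4.935 (interpolated between r1=5 and r2=4.5 at t=0.129) (perimeter = 2·32·4.935·sin(180°/32) = 30.96 mm); (rotated 15° about Z; rotation is an isometry so areas/perimeters/island counts are preserved). Overall, the cross-section is a single solid region. Total boundary length (outer) = 30.96 mm.

30.96 mm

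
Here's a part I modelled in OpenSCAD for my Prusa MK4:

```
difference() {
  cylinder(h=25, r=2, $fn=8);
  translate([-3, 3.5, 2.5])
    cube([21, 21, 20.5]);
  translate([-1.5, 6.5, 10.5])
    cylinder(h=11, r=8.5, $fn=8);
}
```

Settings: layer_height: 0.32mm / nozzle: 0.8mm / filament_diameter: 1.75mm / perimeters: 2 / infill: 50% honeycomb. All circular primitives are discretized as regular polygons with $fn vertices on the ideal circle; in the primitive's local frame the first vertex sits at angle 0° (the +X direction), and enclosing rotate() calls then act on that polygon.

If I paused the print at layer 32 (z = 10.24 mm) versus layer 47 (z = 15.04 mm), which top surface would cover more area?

layer 32 (z = 10.24 mm)

Layer 32 (z = 10.24): the cylinder: section is a regular 8-gon, circumradius r=2 (area = (8/2)·2.000²·sin(360°/8) = 11.31 mm²); the cube at (-3, 3.5) is present — its section is the full 21×21 rectangle (area 441.00 mm²); the cylinder at (-1.5, 6.5) is not intersected at this z (z outside [10.5, 21.5]); Taking the first minus the rest: starting from the r=2 cylinder (11.31 mm²), the 21×21 cube at (-3, 3.5) misses the remaining region (no effect) — area = 11.31 mm². So its area = 11.31 mm². Layer 47 (z = 15.04): the cylinder: section is a regular 8-gon, circumradius r=2 (area = (8/2)·2.000²·sin(360°/8) = 11.31 mm²); the 21×21 cube at (-3, 3.5) contributes its full rectangle (area 441.00 mm²); the r=8.5 cylinder at (-1.5, 6.5) gives a regular 8-gon of circumradius 8.5 (constant along its height) (area = (8/2)·8.500²·sin(360°/8) = 204.35 mm²); Subtracting the remaining from the first: starting from the r=2 cylinder (11.31 mm²), the 21×21 cube at (-3, 3.5) misses the remaining region (no effect); the r=8.5 cylinder at (-1.5, 6.5) partially overlaps it — only the 10.11 mm² overlap (of its 204.35 mm²) is removed, clipping the outline — area = 1.21 mm². So its area = 1.21 mm². Layer 32 is larger (11.31 vs 1.21 mm²).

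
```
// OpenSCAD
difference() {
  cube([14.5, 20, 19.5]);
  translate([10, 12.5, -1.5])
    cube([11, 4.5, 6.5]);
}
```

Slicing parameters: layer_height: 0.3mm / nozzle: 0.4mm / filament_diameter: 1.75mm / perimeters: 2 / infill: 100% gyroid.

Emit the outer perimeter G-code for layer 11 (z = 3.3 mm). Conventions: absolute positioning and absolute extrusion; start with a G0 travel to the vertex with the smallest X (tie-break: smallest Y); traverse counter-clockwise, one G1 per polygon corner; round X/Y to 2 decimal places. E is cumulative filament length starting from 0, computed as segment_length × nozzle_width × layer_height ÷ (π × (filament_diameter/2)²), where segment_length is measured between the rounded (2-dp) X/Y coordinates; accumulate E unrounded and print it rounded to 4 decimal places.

G0 X0.00 Y0.00 Z3.30
G1 X14.50 Y0.00 E0.7234
G1 X14.50 Y12.50 E1.3470
G1 X10.00 Y12.50 E1.5715
G1 X10.00 Y17.00 E1.7960
G1 X14.50 Y17.00 E2.0206
G1 X14.50 Y20.00 E2.1702
G1 X0.00 Y20.00 E2.8936
G1 X0.00 Y0.00 E3.8914

At z = 3.3 mm: the cube (footprint 14.5×20) is included at this height; the cube at (10, 12.5) is present — its section is the full 11×4.5 rectangle; After the difference (first − rest): starting from the 14.5×20 cube, the 11×4.5 cube at (10, 12.5) partially overlaps it — only the 20.25 mm² overlap (of its 49.50 mm²) is removed, clipping the outline — 1 connected region. The outline is a single polygon with 8 vertices. Extrusion per mm of travel: 0.4 × 0.3 / (π × 0.875²) = 0.049890. Accumulating E over each segment gives final E = 3.8914.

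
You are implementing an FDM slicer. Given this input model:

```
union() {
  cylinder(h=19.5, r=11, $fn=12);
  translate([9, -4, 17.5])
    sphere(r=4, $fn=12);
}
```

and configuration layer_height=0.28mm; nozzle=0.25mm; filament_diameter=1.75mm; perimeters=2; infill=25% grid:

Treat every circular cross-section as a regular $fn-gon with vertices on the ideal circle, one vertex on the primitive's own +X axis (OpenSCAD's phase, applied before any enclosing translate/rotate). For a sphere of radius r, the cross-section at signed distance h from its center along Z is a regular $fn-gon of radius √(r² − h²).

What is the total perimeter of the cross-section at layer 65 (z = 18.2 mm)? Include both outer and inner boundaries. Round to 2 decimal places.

At z = 18.2 mm: the r=11 cylinder gives a regular 12-gon of circumradius 11 (constant along its height) (perimeter = 2·12·11.000·sin(180°/12) = 68.33 mm); the r=4 sphere at (9, -4) slices to a regular 12-gon of circumradius 3.938 (√(r²−h²) with h=0.7 from center) (perimeter = 2·12·3.938·sin(180°/12) = 24.46 mm); Taking the union: the regions partially overlap (shared area 28.29 mm²), so the edge portions inside another operand are dropped and the merged outline is re-measured after clipping — boundary = 72.21 mm. Overall, the cross-section is a single solid region. Total boundary length (outer) = 72.21 mm.

72.21 mm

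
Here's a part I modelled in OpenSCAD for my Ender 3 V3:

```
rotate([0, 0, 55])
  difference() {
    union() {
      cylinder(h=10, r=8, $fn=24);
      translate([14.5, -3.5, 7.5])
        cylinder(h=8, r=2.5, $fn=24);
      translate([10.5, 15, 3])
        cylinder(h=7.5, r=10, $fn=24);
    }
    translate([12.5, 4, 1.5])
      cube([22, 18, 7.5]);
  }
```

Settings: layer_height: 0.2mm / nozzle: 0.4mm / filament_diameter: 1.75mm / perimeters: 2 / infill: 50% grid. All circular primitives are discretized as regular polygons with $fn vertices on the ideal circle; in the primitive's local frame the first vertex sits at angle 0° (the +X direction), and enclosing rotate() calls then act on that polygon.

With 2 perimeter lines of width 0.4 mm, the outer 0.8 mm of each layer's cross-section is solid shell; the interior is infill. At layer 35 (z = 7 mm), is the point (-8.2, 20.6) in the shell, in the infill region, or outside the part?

At z = 7 mm: the r=8 cylinder gives a regular 24-gon of circumradius 8 (constant along its height); the cylinder at (14.5, -3.5) is not intersected at this z (z outside [7.5, 15.5]); the r=10 cylinder at (10.5, 15) gives a regular 24-gon of circumradius 10 (constant along its height); Combining (union): the 2 present regions are separate (no shared area or edge), so areas and boundary lengths simply add and each stays a separate island — 2 connected regions; the cube at (12.5, 4) is present — its section is the full 22×18 rectangle; After the difference (first − rest): starting from that combined region, the 22×18 cube at (12.5, 4) partially overlaps it — only the 107.23 mm² overlap (of its 396.00 mm²) is removed, clipping the outline — 2 connected regions; (rotated 55° about Z; rotation is an isometry so areas/perimeters/island counts are preserved). Overall, the cross-section has 2 separate islands. Undo the 55° rotation: the query point maps to (12.171, 18.533) in the un-rotated model frame. The nearest boundary edge runs (12.50, 22.00)→(12.50, 5.26); distance from the point to it = 0.33 mm. (Shell/infill is judged within the island containing the point — the largest one.) The point is inside the cross-section, 0.33 mm from the nearest boundary — within the 0.8 mm shell band (2 × 0.4).

shell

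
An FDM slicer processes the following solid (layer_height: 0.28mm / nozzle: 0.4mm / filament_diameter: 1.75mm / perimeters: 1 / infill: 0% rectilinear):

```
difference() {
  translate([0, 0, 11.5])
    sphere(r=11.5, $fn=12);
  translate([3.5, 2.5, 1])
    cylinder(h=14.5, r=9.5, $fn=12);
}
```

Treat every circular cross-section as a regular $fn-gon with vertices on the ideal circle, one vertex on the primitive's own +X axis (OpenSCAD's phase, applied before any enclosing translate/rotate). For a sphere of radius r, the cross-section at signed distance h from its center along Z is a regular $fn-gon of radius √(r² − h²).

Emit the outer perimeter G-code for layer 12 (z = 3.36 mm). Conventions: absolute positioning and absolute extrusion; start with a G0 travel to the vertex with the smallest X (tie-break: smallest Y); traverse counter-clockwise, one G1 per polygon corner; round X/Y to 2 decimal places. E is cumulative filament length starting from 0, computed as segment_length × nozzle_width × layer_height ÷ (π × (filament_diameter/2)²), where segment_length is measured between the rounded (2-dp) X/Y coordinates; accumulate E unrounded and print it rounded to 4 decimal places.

At z = 3.36 mm: the sphere: section is a regular 12-gon, circumradius = √(r²−h²) = √(11.5²−8.14²) = 8.123; the r=9.5 cylinder at (3.5, 2.5) contributes a regular 12-gon of circumradius 9.5; After the difference (first − rest): starting from the r=11.5 sphere, the r=9.5 cylinder at (3.5, 2.5) partially overlaps it — only the 157.31 mm² overlap (of its 270.75 mm²) is removed, clipping the outline — 1 connected region. The outline is a single polygon with 12 vertices. Extrusion per mm of travel: 0.4 × 0.28 / (π × 0.875²) = 0.046564. Accumulating E over each segment gives final E = 2.0246.

G0 X-8.12 Y0.00 Z3.36
G1 X-7.04 Y-4.06 E0.1956
G1 X-4.06 Y-7.04 E0.3919
G1 X0.00 Y-8.12 E0.5875
G1 X4.06 Y-7.04 E0.7831
G1 X4.32 Y-6.78 E0.8002
G1 X3.50 Y-7.00 E0.8398
G1 X-1.25 Y-5.73 E1.0687
G1 X-4.73 Y-2.25 E1.2979
G1 X-6.00 Y2.50 E1.5268
G1 X-5.05 Y6.05 E1.6979
G1 X-7.04 Y4.06 E1.8290
G1 X-8.12 Y0.00 E2.0246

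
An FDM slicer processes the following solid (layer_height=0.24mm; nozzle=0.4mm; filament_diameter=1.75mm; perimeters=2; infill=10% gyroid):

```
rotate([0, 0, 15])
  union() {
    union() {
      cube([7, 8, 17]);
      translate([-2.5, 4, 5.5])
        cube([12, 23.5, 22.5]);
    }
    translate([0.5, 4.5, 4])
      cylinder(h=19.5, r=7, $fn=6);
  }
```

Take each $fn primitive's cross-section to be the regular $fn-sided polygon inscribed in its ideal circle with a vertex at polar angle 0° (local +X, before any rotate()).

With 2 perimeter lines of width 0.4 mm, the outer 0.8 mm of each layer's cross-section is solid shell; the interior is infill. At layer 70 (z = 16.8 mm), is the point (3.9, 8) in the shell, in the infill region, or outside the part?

infill

At z = 16.8 mm: the cube (footprint 7×8) is included at this height; the 12×23.5 cube at (-2.5, 4) contributes its full rectangle; Combining (union): the regions partially overlap (shared area 28.00 mm²), so overlapping operands fuse into one piece — 1 connected region; the cylinder at (0.5, 4.5): section is a regular 6-gon, circumradius r=7; Merging all regions: the regions partially overlap (shared area 79.13 mm²), so overlapping operands fuse into one piece — 1 connected region; (rotated 15° about Z; rotation is an isometry so areas/perimeters/island counts are preserved). Overall, the cross-section is a single solid region. Undo the 15° rotation: the query point maps to (5.838, 6.718) in the un-rotated model frame. The nearest boundary edge runs (9.50, 4.00)→(7.21, 4.00); distance from the point to it = 3.05 mm. The point is inside the cross-section and 3.05 mm from the nearest boundary — more than the 0.8 mm shell width (2 × 0.4), so it's in the infill interior.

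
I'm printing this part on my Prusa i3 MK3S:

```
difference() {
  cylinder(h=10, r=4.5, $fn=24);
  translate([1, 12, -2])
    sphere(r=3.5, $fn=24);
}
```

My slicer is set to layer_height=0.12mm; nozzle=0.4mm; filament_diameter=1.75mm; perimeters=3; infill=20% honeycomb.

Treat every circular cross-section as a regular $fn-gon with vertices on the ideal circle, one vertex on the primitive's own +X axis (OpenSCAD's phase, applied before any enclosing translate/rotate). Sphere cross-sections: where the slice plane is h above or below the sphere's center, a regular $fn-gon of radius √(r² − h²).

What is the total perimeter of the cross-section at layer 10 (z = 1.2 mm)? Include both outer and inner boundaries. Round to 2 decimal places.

At z = 1.2 mm: the r=4.5 cylinder contributes a regular 24-gon of circumradius 4.5 (perimeter = 2·24·4.500·sin(180°/24) = 28.19 mm); the sphere at (1, 12): section is a regular 24-gon, circumradius = √(r²−h²) = √(3.5²−3.2²) = 1.418 (perimeter = 2·24·1.418·sin(180°/24) = 8.88 mm); After the difference (first − rest): starting from the r=4.5 cylinder, the r=3.5 sphere at (1, 12) misses the remaining region (no effect) — boundary = 28.19 mm. Overall, the cross-section is a single solid region. Total boundary length (outer) = 28.19 mm.

28.19 mm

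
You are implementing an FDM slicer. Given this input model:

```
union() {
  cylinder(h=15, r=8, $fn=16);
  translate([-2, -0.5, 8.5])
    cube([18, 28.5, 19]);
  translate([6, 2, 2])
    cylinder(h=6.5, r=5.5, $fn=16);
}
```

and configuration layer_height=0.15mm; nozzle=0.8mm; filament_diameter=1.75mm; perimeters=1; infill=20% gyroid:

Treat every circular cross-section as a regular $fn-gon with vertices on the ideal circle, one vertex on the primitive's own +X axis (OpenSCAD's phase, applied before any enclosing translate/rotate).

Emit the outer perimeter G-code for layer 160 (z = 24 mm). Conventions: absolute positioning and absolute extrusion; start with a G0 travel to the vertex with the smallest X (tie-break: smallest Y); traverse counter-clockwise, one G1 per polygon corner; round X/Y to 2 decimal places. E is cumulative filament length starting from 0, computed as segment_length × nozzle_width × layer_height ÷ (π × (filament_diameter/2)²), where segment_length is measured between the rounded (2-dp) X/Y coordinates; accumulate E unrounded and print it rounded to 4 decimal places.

G0 X-2.00 Y-0.50 Z24.00
G1 X16.00 Y-0.50 E0.8980
G1 X16.00 Y28.00 E2.3199
G1 X-2.00 Y28.00 E3.2179
G1 X-2.00 Y-0.50 E4.6398

At z = 24 mm: the cylinder is absent (z outside [0, 15]); the cube at (-2, -0.5) is present — its section is the full 18×28.5 rectangle; the cylinder at (6, 2) is not intersected at this z (z outside [2, 8.5]); Taking the union: only the 18×28.5 cube at (-2, -0.5) is present, so the union is just that shape — 1 connected region. The outline is a single polygon with 4 vertices. Extrusion per mm of travel: 0.8 × 0.15 / (π × 0.875²) = 0.049890. Accumulating E over each segment gives final E = 4.6398.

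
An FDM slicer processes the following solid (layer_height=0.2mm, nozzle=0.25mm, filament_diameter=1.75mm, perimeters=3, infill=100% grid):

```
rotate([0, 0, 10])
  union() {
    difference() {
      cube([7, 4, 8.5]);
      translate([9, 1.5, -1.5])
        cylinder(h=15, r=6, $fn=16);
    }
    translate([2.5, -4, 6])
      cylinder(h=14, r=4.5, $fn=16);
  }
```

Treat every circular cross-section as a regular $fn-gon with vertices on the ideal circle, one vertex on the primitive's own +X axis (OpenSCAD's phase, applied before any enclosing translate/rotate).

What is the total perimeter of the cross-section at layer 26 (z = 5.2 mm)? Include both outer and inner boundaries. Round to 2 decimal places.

At z = 5.2 mm: the cube is present — its section is the full 7×4 rectangle (perimeter 22.00 mm); the r=6 cylinder at (9, 1.5) contributes a regular 16-gon of circumradius 6 (perimeter = 2·16·6.000·sin(180°/16) = 37.46 mm); Taking the first minus the rest: starting from the 7×4 cube, the r=6 cylinder at (9, 1.5) partially overlaps it — only the 15.14 mm² overlap (of its 110.21 mm²) is removed, clipping the outline — boundary = 15.01 mm; the cylinder at (2.5, -4) does not reach this height (z outside [6, 20]); Merging all regions: only the result so far is present, so the union is just that shape — boundary = 15.01 mm; (whole slice rotated 10° about Z — lengths, areas and connectivity unchanged). Overall, the cross-section is a single solid region. Total boundary length (outer) = 15.01 mm.

15.01 mm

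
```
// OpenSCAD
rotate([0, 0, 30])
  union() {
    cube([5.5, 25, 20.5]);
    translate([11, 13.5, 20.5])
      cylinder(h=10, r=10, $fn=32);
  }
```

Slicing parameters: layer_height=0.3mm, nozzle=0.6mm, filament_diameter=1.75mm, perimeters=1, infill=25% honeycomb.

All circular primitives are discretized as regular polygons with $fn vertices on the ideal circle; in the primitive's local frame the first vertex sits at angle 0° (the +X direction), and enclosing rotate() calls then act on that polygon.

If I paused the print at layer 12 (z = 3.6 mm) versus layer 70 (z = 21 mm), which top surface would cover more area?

layer 70 (z = 21 mm)

Layer 12 (z = 3.6): the 5.5×25 cube contributes its full rectangle (area 137.50 mm²); the cylinder at (11, 13.5) does not reach this height (z outside [20.5, 30.5]); Merging all regions: only the 5.5×25 cube is present, so the union is just that shape — area = 137.50 mm²; (rotated 30° about Z; rotation is an isometry so areas/perimeters/island counts are preserved). So its area = 137.50 mm². Layer 70 (z = 21): the cube does not reach this height (z outside [0, 20.5]); the cylinder at (11, 13.5): section is a regular 32-gon, circumradius r=10 (area = (32/2)·10.000²·sin(360°/32) = 312.14 mm²); Merging all regions: only the r=10 cylinder at (11, 13.5) is present, so the union is just that shape — area = 312.14 mm²; (rotated 30° about Z; rotation is an isometry so areas/perimeters/island counts are preserved). So its area = 312.14 mm². Layer 70 is larger (312.14 vs 137.50 mm²).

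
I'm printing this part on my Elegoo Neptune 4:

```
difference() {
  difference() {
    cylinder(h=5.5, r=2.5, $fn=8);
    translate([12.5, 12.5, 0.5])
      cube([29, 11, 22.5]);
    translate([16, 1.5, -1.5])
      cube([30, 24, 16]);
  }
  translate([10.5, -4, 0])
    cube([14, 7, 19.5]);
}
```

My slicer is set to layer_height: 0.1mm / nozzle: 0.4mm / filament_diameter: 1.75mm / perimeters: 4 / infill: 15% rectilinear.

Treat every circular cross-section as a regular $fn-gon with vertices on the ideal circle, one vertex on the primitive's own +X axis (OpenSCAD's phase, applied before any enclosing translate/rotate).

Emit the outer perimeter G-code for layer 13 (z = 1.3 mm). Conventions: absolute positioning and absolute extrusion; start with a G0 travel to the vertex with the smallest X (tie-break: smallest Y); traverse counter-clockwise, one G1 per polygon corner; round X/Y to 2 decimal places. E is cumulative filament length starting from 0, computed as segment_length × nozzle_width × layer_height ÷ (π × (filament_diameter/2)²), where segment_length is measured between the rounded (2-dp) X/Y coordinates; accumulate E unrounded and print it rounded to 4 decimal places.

G0 X-2.50 Y0.00 Z1.30
G1 X-1.77 Y-1.77 E0.0318
G1 X0.00 Y-2.50 E0.0637
G1 X1.77 Y-1.77 E0.0955
G1 X2.50 Y0.00 E0.1274
G1 X1.77 Y1.77 E0.1592
G1 X0.00 Y2.50 E0.1910
G1 X-1.77 Y1.77 E0.2229
G1 X-2.50 Y0.00 E0.2547

At z = 1.3 mm: the cylinder: section is a regular 8-gon, circumradius r=2.5; the 29×11 cube at (12.5, 12.5) contributes its full rectangle; the cube at (16, 1.5) (footprint 30×24) is included at this height; After the difference (first − rest): starting from the r=2.5 cylinder, the 29×11 cube at (12.5, 12.5) misses the remaining region (no effect); the 30×24 cube at (16, 1.5) misses the remaining region (no effect) — 1 connected region; the cube at (10.5, -4) (footprint 14×7) is included at this height; Subtracting the remaining from the first: starting from the result so far, the 14×7 cube at (10.5, -4) misses the remaining region (no effect) — 1 connected region. The outline is a single polygon with 8 vertices. Extrusion per mm of travel: 0.4 × 0.1 / (π × 0.875²) = 0.016630. Accumulating E over each segment gives final E = 0.2547.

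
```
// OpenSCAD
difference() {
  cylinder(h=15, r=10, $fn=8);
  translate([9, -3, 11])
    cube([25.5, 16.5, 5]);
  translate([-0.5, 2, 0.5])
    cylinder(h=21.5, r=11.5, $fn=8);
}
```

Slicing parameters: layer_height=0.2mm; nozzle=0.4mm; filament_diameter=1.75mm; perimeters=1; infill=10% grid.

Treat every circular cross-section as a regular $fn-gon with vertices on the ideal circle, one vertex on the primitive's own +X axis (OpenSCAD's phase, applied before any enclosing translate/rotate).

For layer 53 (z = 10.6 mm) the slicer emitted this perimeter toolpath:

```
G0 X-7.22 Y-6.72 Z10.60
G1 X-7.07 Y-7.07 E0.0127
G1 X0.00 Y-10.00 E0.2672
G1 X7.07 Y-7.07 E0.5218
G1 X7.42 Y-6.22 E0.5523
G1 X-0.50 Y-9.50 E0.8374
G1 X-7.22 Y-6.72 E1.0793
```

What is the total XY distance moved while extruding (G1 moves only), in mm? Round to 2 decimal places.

Sum the Euclidean lengths of each G1 segment: total = 32.45 mm.

32.45 mm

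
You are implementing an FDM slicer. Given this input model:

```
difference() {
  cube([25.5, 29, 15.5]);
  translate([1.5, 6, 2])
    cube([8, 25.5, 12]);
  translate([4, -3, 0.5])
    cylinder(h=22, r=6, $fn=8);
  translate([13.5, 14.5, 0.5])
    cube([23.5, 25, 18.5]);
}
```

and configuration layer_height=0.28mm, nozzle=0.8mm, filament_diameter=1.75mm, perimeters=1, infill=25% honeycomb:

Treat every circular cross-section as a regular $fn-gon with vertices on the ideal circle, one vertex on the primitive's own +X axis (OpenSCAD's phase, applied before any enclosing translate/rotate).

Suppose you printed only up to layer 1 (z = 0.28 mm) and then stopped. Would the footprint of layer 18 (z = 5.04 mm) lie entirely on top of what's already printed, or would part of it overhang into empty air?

Compare the two slices. At z = 0.28: the 25.5×29 cube contributes its full rectangle (area 739.50 mm²); the cube at (1.5, 6) is absent (z outside [2, 14]); the cylinder at (4, -3) is not intersected at this z (z outside [0.5, 22.5]); the cube at (13.5, 14.5) does not reach this height (z outside [0.5, 19]); After the difference (first − rest): none of the subtracted shapes is present at this height, so the 25.5×29 cube is unchanged — area = 739.50 mm². At z = 5.04: the cube (footprint 25.5×29) is included at this height (area 739.50 mm²); the cube at (1.5, 6) is present — its section is the full 8×25.5 rectangle (area 204.00 mm²); the r=6 cylinder at (4, -3) gives a regular 8-gon of circumradius 6 (constant along its height) (area = (8/2)·6.000²·sin(360°/8) = 101.82 mm²); the cube at (13.5, 14.5) is present — its section is the full 23.5×25 rectangle (area 587.50 mm²); Subtracting the remaining from the first: starting from the 25.5×29 cube (739.50 mm²), the 8×25.5 cube at (1.5, 6) partially overlaps it — only the 184.00 mm² overlap (of its 204.00 mm²) is removed, clipping the outline; the r=6 cylinder at (4, -3) partially overlaps it — only the 18.01 mm² overlap (of its 101.82 mm²) is removed, clipping the outline; the 23.5×25 cube at (13.5, 14.5) partially overlaps it — only the 174.00 mm² overlap (of its 587.50 mm²) is removed, clipping the outline — area = 363.49 mm². Checking containment: the cross-section at z = 5.04 is a subset of the cross-section at z = 0.28.

entirely on top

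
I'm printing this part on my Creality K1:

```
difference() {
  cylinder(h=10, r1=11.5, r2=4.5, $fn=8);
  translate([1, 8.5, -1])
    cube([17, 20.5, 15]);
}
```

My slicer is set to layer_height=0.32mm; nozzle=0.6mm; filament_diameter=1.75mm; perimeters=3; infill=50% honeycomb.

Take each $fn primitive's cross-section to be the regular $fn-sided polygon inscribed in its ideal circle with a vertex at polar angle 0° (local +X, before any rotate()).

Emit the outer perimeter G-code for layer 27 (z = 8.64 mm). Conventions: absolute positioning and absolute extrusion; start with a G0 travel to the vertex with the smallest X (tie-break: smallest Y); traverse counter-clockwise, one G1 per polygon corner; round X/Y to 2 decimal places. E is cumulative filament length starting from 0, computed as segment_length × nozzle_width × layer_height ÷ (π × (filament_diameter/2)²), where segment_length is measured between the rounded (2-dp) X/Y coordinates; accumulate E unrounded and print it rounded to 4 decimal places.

At z = 8.64 mm: the cone contributes a regular 8-gon of circumradius 5.452 (interpolated between r1=11.5 and r2=4.5 at t=0.864); the cube at (1, 8.5) (footprint 17×20.5) is included at this height; Taking the first minus the rest: starting from the cone, the 17×20.5 cube at (1, 8.5) misses the remaining region (no effect) — 1 connected region. The outline is a single polygon with 8 vertices. Extrusion per mm of travel: 0.6 × 0.32 / (π × 0.875²) = 0.079824. Accumulating E over each segment gives final E = 2.6659.

G0 X-5.45 Y0.00 Z8.64
G1 X-3.86 Y-3.86 E0.3332
G1 X0.00 Y-5.45 E0.6665
G1 X3.86 Y-3.86 E0.9997
G1 X5.45 Y0.00 E1.3330
G1 X3.86 Y3.86 E1.6662
G1 X0.00 Y5.45 E1.9994
G1 X-3.86 Y3.86 E2.3327
G1 X-5.45 Y0.00 E2.6659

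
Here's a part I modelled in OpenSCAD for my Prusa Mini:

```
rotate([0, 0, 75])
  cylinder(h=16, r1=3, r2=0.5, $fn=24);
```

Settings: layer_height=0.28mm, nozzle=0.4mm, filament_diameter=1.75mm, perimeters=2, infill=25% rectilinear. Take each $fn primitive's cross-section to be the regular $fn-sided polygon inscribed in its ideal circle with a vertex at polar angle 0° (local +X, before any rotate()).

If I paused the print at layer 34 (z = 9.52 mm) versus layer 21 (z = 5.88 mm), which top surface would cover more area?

Layer 34 (z = 9.52): the cone (r1=3→r2=0.5) has section circumradius 1.513 here — a regular 24-gon (area = (24/2)·1.513²·sin(360°/24) = 7.11 mm²); (whole slice rotated 75° about Z — lengths, areas and connectivity unchanged). So its area = 7.11 mm². Layer 21 (z = 5.88): the cone contributes a regular 24-gon of circumradius 2.081 (interpolated between r1=3 and r2=0.5 at t=0.367) (area = (24/2)·2.081²·sin(360°/24) = 13.45 mm²); (whole slice rotated 75° about Z — lengths, areas and connectivity unchanged). So its area = 13.45 mm². Layer 21 is larger (13.45 vs 7.11 mm²).

layer 21 (z = 5.88 mm)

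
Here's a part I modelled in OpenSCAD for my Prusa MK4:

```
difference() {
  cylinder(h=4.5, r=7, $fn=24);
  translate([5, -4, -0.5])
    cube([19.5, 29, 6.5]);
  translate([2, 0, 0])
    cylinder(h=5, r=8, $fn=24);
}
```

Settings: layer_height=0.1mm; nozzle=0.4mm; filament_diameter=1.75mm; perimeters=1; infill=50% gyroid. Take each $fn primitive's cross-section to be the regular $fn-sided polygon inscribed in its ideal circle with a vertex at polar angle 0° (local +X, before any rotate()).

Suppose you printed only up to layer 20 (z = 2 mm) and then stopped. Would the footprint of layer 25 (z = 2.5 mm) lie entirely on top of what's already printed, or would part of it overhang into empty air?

entirely on top

Compare the two slices. At z = 2: the cylinder: section is a regular 24-gon, circumradius r=7 (area = (24/2)·7.000²·sin(360°/24) = 152.19 mm²); the cube at (5, -4) (footprint 19.5×29) is included at this height (area 565.50 mm²); the r=8 cylinder at (2, 0) contributes a regular 24-gon of circumradius 8 (area = (24/2)·8.000²·sin(360°/24) = 198.77 mm²); Taking the first minus the rest: starting from the r=7 cylinder (152.19 mm²), the 19.5×29 cube at (5, -4) partially overlaps it — only the 12.75 mm² overlap (of its 565.50 mm²) is removed, clipping the outline; the r=8 cylinder at (2, 0) partially overlaps it — only the 129.18 mm² overlap (of its 198.77 mm²) is removed, clipping the outline — area = 10.25 mm². At z = 2.5: the r=7 cylinder contributes a regular 24-gon of circumradius 7 (area = (24/2)·7.000²·sin(360°/24) = 152.19 mm²); the cube at (5, -4) is present — its section is the full 19.5×29 rectangle (area 565.50 mm²); the cylinder at (2, 0): section is a regular 24-gon, circumradius r=8 (area = (24/2)·8.000²·sin(360°/24) = 198.77 mm²); Subtracting the remaining from the first: starting from the r=7 cylinder (152.19 mm²), the 19.5×29 cube at (5, -4) partially overlaps it — only the 12.75 mm² overlap (of its 565.50 mm²) is removed, clipping the outline; the r=8 cylinder at (2, 0) partially overlaps it — only the 129.18 mm² overlap (of its 198.77 mm²) is removed, clipping the outline — area = 10.25 mm². Checking containment: the cross-section at z = 2.5 is a subset of the cross-section at z = 2.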